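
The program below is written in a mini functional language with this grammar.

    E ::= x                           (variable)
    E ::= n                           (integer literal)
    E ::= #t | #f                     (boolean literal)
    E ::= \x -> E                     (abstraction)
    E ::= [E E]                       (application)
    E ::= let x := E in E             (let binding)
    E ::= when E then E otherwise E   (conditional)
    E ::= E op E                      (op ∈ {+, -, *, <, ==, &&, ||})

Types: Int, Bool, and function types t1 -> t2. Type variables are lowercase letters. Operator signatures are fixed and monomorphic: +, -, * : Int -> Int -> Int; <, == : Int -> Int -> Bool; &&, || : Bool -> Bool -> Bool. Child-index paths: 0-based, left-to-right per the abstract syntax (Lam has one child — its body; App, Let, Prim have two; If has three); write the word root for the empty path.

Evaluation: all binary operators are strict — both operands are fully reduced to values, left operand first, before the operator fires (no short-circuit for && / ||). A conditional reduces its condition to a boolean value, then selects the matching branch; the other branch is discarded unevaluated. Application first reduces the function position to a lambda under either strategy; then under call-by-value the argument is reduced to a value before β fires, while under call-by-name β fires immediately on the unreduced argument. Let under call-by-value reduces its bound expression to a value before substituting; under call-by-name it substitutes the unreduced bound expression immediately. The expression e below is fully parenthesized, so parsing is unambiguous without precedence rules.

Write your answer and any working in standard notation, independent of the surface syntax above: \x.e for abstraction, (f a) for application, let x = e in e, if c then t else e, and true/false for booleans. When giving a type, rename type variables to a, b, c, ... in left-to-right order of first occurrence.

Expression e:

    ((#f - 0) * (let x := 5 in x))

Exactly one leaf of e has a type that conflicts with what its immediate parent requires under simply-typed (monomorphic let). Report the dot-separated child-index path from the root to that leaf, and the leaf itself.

Derivation:
  unify Bool ~ Int
  FAIL: mismatch Bool ~ Int

Answer: 0.0 : false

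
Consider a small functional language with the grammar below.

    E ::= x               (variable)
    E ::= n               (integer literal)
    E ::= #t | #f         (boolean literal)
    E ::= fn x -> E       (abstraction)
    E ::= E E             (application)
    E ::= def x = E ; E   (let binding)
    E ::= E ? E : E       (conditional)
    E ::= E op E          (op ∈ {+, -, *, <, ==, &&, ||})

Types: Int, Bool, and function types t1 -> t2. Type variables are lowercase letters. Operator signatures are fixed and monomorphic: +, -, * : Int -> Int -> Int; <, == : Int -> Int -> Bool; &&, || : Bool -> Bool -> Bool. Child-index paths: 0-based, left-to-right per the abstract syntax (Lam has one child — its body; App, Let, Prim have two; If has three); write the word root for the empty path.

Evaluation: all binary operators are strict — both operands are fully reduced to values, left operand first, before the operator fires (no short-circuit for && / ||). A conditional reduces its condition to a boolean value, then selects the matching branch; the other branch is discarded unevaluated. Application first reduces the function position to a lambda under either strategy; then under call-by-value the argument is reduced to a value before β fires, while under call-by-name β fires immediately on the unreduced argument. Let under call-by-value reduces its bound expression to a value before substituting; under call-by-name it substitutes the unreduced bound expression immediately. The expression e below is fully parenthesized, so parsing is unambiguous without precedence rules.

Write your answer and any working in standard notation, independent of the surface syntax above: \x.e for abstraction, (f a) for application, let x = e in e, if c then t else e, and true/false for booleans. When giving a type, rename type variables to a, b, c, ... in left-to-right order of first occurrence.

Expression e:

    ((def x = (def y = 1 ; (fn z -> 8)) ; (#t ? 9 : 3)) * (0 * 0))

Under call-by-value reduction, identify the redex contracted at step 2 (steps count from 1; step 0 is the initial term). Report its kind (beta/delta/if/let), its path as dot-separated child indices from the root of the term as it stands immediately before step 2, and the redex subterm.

Working:
step 0: ((let x = (let y = 1 in (\z.8)) in (if true then 9 else 3)) * (0 * 0))
step 1: [let@0.0] ((let x = (\z.8) in (if true then 9 else 3)) * (0 * 0))
step 2: [let@0] ((if true then 9 else 3) * (0 * 0))

Answer: let at 0 : (let x = (\z.8) in (if true then 9 else 3))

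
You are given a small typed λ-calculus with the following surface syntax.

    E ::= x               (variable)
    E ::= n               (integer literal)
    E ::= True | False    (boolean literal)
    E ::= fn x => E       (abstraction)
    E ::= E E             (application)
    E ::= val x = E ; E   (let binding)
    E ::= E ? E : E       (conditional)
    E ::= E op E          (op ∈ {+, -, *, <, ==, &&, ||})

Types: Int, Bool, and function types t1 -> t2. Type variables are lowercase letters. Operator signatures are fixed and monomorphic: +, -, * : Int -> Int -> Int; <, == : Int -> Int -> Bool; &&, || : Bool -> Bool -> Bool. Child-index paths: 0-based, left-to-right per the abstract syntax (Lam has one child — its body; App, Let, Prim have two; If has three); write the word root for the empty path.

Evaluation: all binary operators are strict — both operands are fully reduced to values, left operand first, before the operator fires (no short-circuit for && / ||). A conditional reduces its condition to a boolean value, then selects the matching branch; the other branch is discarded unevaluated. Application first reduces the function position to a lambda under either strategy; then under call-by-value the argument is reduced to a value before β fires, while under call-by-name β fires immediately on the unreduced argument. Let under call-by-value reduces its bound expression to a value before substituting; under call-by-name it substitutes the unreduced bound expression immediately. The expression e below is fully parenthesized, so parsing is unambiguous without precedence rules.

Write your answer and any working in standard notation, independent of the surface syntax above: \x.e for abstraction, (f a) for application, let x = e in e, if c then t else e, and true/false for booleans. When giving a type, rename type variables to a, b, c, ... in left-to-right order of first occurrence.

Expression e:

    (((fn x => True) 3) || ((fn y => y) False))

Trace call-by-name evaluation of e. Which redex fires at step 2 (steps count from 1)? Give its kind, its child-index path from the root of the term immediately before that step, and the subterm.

Answer: beta at 1 : ((\y.y) false)

Trace:
step 0: (((\x.true) 3) || ((\y.y) false))
step 1: [beta@0] (true || ((\y.y) false))
step 2: [beta@1] (true || false)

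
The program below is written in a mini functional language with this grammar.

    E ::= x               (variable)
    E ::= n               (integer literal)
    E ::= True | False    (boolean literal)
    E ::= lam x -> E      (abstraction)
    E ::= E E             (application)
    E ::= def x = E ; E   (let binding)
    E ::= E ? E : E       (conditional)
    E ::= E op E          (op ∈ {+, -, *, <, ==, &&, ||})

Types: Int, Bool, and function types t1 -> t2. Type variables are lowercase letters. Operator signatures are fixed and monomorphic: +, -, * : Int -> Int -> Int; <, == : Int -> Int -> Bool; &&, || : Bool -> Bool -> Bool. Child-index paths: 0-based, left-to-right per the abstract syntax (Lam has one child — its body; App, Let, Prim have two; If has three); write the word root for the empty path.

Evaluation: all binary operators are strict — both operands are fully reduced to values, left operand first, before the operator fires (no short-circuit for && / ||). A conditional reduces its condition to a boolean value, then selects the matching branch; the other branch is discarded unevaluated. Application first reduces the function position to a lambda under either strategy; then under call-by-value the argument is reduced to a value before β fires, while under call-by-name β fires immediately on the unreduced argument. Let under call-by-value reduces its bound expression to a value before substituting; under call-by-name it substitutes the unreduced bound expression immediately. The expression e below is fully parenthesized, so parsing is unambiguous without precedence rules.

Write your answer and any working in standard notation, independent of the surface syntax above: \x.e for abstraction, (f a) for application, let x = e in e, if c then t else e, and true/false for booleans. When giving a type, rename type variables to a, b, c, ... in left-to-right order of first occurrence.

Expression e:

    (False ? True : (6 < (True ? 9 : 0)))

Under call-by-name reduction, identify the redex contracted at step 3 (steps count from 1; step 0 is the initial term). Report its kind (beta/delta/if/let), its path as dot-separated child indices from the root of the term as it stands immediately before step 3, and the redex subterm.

Answer: delta at root : (6 < 9)

Working:
step 0: (if false then true else (6 < (if true then 9 else 0)))
step 1: [if@root] (6 < (if true then 9 else 0))
step 2: [if@1] (6 < 9)
step 3: [delta@root] true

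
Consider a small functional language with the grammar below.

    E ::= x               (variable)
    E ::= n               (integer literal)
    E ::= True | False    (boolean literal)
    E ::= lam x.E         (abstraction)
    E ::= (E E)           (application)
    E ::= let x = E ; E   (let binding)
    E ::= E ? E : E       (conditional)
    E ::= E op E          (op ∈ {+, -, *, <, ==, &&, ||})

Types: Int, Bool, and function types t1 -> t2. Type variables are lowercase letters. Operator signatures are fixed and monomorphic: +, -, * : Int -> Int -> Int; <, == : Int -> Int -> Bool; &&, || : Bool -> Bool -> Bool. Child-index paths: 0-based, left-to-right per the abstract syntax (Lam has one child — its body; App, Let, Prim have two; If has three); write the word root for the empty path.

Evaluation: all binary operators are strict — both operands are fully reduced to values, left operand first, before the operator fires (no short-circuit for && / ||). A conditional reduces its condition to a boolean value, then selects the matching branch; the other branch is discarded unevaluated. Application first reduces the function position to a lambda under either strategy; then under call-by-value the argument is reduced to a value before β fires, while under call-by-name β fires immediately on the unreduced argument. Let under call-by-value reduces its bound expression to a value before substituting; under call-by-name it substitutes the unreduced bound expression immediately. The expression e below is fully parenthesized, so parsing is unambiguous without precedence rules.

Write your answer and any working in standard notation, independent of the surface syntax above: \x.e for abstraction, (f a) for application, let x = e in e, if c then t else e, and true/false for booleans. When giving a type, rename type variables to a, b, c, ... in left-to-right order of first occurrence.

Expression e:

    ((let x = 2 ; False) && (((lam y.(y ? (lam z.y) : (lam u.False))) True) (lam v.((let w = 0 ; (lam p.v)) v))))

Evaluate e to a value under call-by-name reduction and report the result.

Answer: false

Trace:
step 0: ((let x = 2 in false) && (((\y.(if y then (\z.y) else (\u.false))) true) (\v.((let w = 0 in (\p.v)) v))))
step 1: [let@0] (false && (((\y.(if y then (\z.y) else (\u.false))) true) (\v.((let w = 0 in (\p.v)) v))))
step 2: [beta@1.0] (false && ((if true then (\z.true) else (\u.false)) (\v.((let w = 0 in (\p.v)) v))))
step 3: [if@1.0] (false && ((\z.true) (\v.((let w = 0 in (\p.v)) v))))
step 4: [beta@1] (false && true)
step 5: [delta@root] false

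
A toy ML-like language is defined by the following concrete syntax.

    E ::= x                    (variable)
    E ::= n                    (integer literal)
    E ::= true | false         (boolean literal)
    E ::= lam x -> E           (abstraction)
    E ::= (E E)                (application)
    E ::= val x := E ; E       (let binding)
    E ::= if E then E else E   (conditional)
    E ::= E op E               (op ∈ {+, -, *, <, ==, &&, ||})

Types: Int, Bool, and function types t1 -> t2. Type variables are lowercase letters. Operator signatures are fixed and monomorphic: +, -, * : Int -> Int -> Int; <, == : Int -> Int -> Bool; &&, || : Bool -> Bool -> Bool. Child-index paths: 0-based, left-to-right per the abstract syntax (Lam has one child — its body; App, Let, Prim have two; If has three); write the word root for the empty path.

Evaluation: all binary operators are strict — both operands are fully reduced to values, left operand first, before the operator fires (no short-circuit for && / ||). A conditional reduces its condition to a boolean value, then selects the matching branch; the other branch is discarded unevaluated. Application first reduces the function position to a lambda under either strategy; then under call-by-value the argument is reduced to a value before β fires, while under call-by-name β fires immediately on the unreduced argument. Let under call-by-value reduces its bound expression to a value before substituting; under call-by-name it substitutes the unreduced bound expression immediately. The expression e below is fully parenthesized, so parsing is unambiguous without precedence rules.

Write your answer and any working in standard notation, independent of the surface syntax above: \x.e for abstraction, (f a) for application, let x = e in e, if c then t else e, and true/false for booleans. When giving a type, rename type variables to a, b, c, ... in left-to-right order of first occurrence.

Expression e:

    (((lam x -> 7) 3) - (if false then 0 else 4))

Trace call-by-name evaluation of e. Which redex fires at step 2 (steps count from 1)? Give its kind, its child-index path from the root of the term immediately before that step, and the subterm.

Answer: if at 1 : (if false then 0 else 4)

Working:
step 0: (((\x.7) 3) - (if false then 0 else 4))
step 1: [beta@0] (7 - (if false then 0 else 4))
step 2: [if@1] (7 - 4)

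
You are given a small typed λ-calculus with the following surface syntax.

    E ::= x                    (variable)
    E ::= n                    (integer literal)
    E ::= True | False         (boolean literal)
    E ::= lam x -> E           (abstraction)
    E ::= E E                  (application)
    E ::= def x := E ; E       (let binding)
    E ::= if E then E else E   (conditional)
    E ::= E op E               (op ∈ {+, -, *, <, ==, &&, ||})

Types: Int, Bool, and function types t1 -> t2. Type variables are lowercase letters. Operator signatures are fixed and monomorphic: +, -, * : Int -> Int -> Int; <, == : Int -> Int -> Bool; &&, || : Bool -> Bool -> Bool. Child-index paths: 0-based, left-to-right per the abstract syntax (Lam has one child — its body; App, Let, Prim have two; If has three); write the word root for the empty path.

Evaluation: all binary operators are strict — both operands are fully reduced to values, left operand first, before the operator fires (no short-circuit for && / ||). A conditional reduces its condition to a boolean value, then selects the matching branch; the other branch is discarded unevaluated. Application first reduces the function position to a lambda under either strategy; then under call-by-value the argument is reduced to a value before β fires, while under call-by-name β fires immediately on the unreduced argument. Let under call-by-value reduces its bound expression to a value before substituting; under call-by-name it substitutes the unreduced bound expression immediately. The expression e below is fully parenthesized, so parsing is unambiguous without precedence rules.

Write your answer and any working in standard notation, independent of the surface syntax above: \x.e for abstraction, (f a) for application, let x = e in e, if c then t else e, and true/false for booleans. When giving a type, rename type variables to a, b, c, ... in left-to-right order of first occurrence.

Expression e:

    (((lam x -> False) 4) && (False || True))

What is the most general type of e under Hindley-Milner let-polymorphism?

Trace:
\x._ : a -> Bool
  unify a -> Bool ~ Int -> b
  unify a ~ Int
  unify Bool ~ b
_ _ : Bool
  unify Bool ~ Bool
  unify Bool ~ Bool
  unify Bool ~ Bool
  unify Bool ~ Bool

Answer: Bool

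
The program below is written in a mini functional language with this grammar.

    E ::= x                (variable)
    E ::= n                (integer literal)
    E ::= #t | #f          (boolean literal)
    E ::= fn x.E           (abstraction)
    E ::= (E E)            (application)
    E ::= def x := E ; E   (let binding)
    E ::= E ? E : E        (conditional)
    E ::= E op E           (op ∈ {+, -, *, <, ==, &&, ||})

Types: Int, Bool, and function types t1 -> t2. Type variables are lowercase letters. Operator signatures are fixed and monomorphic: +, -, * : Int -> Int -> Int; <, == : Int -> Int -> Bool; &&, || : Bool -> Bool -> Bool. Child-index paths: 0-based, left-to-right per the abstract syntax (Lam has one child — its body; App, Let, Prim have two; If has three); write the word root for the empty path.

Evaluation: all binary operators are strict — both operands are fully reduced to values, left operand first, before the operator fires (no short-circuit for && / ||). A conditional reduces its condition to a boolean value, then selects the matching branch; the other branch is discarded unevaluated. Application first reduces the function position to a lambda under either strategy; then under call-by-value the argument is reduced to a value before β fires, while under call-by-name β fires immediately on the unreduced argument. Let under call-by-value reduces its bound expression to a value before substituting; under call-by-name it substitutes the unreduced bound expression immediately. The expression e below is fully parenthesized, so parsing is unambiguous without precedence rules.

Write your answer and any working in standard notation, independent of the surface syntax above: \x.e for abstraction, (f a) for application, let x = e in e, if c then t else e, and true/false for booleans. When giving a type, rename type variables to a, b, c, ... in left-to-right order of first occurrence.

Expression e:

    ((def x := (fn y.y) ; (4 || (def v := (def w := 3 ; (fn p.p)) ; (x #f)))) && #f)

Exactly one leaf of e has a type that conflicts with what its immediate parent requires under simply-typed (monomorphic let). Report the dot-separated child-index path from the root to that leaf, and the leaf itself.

Trace:
y : a
\y._ : a -> a
let x : a -> a
  unify Int ~ Bool
  FAIL: mismatch Int ~ Bool

Answer: 0.1.0 : 4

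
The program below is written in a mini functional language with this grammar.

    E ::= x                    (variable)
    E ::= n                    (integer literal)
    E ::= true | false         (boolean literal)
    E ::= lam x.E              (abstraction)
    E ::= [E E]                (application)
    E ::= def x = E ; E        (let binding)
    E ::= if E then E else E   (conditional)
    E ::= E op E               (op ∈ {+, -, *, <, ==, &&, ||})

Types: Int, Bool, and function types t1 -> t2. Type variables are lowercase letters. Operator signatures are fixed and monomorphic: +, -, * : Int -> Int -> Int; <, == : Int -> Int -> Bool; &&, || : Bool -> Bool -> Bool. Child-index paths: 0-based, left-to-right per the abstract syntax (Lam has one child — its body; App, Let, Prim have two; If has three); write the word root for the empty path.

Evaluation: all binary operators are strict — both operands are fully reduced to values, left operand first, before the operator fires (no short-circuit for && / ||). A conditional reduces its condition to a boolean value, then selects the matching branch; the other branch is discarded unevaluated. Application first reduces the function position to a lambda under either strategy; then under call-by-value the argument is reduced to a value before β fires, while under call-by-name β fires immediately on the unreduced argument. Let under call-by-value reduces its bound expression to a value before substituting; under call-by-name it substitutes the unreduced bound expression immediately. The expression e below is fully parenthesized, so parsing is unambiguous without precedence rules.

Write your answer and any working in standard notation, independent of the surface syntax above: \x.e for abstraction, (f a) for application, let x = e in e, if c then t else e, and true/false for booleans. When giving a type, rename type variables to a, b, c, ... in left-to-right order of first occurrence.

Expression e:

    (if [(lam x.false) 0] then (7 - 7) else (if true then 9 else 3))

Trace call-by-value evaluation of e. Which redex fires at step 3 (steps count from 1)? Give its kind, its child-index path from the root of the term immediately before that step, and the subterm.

Trace:
step 0: (if ((\x.false) 0) then (7 - 7) else (if true then 9 else 3))
step 1: [beta@0] (if false then (7 - 7) else (if true then 9 else 3))
step 2: [if@root] (if true then 9 else 3)
step 3: [if@root] 9

Answer: if at root : (if true then 9 else 3)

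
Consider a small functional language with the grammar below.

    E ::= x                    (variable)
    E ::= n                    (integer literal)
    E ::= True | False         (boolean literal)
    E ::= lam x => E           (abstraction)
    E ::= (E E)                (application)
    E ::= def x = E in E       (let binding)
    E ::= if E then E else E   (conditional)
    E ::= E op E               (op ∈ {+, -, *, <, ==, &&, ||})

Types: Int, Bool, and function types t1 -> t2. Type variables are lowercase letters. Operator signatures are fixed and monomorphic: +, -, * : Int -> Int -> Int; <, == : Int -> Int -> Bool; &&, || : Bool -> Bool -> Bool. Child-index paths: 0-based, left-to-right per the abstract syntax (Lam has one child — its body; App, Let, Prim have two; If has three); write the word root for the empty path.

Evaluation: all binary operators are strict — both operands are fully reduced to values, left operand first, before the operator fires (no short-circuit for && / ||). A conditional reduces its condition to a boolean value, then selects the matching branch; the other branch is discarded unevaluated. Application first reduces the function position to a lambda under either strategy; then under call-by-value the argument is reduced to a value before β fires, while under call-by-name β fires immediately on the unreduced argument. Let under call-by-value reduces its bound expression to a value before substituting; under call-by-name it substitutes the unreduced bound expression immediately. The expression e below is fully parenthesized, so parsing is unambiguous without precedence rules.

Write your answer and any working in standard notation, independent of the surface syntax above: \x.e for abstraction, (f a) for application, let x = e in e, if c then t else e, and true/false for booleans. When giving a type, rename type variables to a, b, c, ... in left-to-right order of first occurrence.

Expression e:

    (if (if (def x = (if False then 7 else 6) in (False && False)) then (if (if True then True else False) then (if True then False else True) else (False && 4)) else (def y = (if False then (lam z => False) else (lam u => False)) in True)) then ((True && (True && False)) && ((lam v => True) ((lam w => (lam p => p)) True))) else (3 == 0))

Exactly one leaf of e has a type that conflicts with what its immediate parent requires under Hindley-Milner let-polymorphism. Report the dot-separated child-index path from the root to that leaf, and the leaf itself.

Answer: 0.1.2.1 : 4

Working:
  unify Bool ~ Bool
  unify Int ~ Int
let x : Int
  unify Bool ~ Bool
  unify Bool ~ Bool
  unify Bool ~ Bool
  unify Bool ~ Bool
  unify Bool ~ Bool
  unify Bool ~ Bool
  unify Bool ~ Bool
  unify Bool ~ Bool
  unify Bool ~ Bool
  unify Int ~ Bool
  FAIL: mismatch Int ~ Bool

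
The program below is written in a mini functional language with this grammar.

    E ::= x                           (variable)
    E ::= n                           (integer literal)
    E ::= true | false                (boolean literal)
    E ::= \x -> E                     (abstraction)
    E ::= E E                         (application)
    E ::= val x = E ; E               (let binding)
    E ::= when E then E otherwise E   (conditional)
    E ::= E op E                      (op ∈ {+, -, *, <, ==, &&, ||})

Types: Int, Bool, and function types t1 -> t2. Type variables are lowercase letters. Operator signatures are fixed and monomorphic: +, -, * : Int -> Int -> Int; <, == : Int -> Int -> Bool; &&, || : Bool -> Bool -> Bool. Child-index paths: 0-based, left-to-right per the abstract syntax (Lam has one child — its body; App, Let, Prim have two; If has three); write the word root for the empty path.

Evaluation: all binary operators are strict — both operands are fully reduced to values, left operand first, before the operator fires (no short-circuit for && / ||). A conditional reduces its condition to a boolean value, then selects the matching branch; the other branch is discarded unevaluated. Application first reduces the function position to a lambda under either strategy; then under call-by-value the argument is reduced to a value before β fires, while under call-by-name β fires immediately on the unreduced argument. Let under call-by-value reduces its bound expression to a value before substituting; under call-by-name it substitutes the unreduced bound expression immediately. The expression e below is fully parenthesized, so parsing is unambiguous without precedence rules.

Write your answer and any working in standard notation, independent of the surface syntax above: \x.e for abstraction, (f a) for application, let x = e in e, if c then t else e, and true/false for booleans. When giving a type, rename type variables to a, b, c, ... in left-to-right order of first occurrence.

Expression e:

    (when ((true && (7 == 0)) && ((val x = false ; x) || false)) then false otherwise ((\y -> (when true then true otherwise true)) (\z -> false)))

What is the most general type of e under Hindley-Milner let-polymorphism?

Working:
  unify Bool ~ Bool
  unify Int ~ Int
  unify Int ~ Int
  unify Bool ~ Bool
  unify Bool ~ Bool
let x : Bool
x : Bool
  unify Bool ~ Bool
  unify Bool ~ Bool
  unify Bool ~ Bool
  unify Bool ~ Bool
  unify Bool ~ Bool
  unify Bool ~ Bool
\y._ : a -> Bool
\z._ : b -> Bool
  unify a -> Bool ~ (b -> Bool) -> c
  unify a ~ b -> Bool
  unify Bool ~ c
_ _ : Bool
  unify Bool ~ Bool

Answer: Bool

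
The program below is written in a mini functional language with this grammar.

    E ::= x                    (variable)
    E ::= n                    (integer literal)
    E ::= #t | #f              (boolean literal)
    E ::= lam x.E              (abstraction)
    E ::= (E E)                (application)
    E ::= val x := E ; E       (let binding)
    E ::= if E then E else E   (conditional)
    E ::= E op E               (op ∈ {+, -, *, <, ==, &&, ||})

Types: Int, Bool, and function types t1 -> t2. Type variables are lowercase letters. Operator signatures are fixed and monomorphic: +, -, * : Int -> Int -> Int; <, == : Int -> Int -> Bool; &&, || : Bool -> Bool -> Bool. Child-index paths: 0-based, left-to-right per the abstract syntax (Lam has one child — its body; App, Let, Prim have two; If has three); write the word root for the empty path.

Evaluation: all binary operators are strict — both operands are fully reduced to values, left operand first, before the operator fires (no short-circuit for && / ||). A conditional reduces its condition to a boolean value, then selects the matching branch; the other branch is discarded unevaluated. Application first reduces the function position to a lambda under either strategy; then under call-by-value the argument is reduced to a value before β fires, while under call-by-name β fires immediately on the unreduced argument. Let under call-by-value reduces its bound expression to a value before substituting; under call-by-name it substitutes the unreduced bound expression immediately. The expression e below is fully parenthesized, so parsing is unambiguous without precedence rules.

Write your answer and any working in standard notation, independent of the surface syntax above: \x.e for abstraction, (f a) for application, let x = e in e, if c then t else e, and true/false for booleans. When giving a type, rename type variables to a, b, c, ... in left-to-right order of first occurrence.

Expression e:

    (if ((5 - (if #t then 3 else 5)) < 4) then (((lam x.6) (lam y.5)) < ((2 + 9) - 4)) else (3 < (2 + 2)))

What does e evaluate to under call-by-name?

Answer: true

Working:
step 0: (if ((5 - (if true then 3 else 5)) < 4) then (((\x.6) (\y.5)) < ((2 + 9) - 4)) else (3 < (2 + 2)))
step 1: [if@0.0.1] (if ((5 - 3) < 4) then (((\x.6) (\y.5)) < ((2 + 9) - 4)) else (3 < (2 + 2)))
step 2: [delta@0.0] (if (2 < 4) then (((\x.6) (\y.5)) < ((2 + 9) - 4)) else (3 < (2 + 2)))
step 3: [delta@0] (if true then (((\x.6) (\y.5)) < ((2 + 9) - 4)) else (3 < (2 + 2)))
step 4: [if@root] (((\x.6) (\y.5)) < ((2 + 9) - 4))
step 5: [beta@0] (6 < ((2 + 9) - 4))
step 6: [delta@1.0] (6 < (11 - 4))
step 7: [delta@1] (6 < 7)
step 8: [delta@root] true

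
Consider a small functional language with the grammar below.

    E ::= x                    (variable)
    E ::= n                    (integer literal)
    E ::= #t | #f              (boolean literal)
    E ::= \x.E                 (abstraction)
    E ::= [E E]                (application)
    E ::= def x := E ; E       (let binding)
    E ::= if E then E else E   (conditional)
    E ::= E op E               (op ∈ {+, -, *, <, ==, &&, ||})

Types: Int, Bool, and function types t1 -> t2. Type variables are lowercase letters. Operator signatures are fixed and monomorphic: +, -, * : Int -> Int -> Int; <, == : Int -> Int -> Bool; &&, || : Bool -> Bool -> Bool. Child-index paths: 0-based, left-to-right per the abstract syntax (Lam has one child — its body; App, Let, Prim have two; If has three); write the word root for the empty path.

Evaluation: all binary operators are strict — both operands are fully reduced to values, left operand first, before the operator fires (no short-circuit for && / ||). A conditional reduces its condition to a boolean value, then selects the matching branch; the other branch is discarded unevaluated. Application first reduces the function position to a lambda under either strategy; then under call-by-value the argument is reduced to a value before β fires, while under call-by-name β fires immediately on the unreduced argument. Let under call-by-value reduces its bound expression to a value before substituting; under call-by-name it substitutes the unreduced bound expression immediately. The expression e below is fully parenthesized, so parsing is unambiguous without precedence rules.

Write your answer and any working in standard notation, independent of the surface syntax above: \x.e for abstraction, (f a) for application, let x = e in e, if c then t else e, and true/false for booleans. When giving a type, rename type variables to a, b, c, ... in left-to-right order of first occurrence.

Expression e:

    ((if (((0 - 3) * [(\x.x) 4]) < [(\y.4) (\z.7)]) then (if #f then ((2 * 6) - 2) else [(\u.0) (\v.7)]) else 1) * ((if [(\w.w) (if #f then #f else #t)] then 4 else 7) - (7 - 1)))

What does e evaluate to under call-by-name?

Trace:
step 0: ((if (((0 - 3) * ((\x.x) 4)) < ((\y.4) (\z.7))) then (if false then ((2 * 6) - 2) else ((\u.0) (\v.7))) else 1) * ((if ((\w.w) (if false then false else true)) then 4 else 7) - (7 - 1)))
step 1: [delta@0.0.0.0] ((if ((-3 * ((\x.x) 4)) < ((\y.4) (\z.7))) then (if false then ((2 * 6) - 2) else ((\u.0) (\v.7))) else 1) * ((if ((\w.w) (if false then false else true)) then 4 else 7) - (7 - 1)))
step 2: [beta@0.0.0.1] ((if ((-3 * 4) < ((\y.4) (\z.7))) then (if false then ((2 * 6) - 2) else ((\u.0) (\v.7))) else 1) * ((if ((\w.w) (if false then false else true)) then 4 else 7) - (7 - 1)))
step 3: [delta@0.0.0] ((if (-12 < ((\y.4) (\z.7))) then (if false then ((2 * 6) - 2) else ((\u.0) (\v.7))) else 1) * ((if ((\w.w) (if false then false else true)) then 4 else 7) - (7 - 1)))
step 4: [beta@0.0.1] ((if (-12 < 4) then (if false then ((2 * 6) - 2) else ((\u.0) (\v.7))) else 1) * ((if ((\w.w) (if false then false else true)) then 4 else 7) - (7 - 1)))
step 5: [delta@0.0] ((if true then (if false then ((2 * 6) - 2) else ((\u.0) (\v.7))) else 1) * ((if ((\w.w) (if false then false else true)) then 4 else 7) - (7 - 1)))
step 6: [if@0] ((if false then ((2 * 6) - 2) else ((\u.0) (\v.7))) * ((if ((\w.w) (if false then false else true)) then 4 else 7) - (7 - 1)))
step 7: [if@0] (((\u.0) (\v.7)) * ((if ((\w.w) (if false then false else true)) then 4 else 7) - (7 - 1)))
step 8: [beta@0] (0 * ((if ((\w.w) (if false then false else true)) then 4 else 7) - (7 - 1)))
step 9: [beta@1.0.0] (0 * ((if (if false then false else true) then 4 else 7) - (7 - 1)))
step 10: [if@1.0.0] (0 * ((if true then 4 else 7) - (7 - 1)))
step 11: [if@1.0] (0 * (4 - (7 - 1)))
step 12: [delta@1.1] (0 * (4 - 6))
step 13: [delta@1] (0 * -2)
step 14: [delta@root] 0

Answer: 0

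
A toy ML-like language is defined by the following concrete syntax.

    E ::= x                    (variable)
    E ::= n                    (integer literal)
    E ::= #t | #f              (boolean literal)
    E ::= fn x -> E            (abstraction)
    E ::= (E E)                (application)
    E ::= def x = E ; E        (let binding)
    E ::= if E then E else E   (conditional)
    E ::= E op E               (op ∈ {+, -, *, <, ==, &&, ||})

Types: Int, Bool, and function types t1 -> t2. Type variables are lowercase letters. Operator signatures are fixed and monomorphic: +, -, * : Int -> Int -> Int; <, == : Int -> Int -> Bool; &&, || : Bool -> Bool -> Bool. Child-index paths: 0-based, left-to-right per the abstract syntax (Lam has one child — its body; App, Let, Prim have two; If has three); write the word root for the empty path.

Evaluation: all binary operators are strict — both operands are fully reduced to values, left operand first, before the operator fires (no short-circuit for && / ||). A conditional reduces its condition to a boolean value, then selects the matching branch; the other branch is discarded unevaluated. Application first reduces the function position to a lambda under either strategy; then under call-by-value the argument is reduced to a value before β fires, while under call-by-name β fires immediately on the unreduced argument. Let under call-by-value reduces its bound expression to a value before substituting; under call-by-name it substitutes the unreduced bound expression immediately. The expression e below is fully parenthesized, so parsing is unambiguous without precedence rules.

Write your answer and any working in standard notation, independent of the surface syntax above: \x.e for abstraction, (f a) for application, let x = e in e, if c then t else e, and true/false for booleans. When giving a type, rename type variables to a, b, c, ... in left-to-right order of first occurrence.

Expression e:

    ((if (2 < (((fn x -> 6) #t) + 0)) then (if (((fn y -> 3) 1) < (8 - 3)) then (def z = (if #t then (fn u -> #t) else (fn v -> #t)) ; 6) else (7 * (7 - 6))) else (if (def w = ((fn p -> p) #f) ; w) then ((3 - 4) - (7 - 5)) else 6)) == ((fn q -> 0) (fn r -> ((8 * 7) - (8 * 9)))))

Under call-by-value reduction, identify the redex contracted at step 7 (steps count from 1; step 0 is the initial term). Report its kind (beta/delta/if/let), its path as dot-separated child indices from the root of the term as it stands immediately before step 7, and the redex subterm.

Answer: delta at 0.0 : (3 < 5)

Trace:
step 0: ((if (2 < (((\x.6) true) + 0)) then (if (((\y.3) 1) < (8 - 3)) then (let z = (if true then (\u.true) else (\v.true)) in 6) else (7 * (7 - 6))) else (if (let w = ((\p.p) false) in w) then ((3 - 4) - (7 - 5)) else 6)) == ((\q.0) (\r.((8 * 7) - (8 * 9)))))
step 1: [beta@0.0.1.0] ((if (2 < (6 + 0)) then (if (((\y.3) 1) < (8 - 3)) then (let z = (if true then (\u.true) else (\v.true)) in 6) else (7 * (7 - 6))) else (if (let w = ((\p.p) false) in w) then ((3 - 4) - (7 - 5)) else 6)) == ((\q.0) (\r.((8 * 7) - (8 * 9)))))
step 2: [delta@0.0.1] ((if (2 < 6) then (if (((\y.3) 1) < (8 - 3)) then (let z = (if true then (\u.true) else (\v.true)) in 6) else (7 * (7 - 6))) else (if (let w = ((\p.p) false) in w) then ((3 - 4) - (7 - 5)) else 6)) == ((\q.0) (\r.((8 * 7) - (8 * 9)))))
step 3: [delta@0.0] ((if true then (if (((\y.3) 1) < (8 - 3)) then (let z = (if true then (\u.true) else (\v.true)) in 6) else (7 * (7 - 6))) else (if (let w = ((\p.p) false) in w) then ((3 - 4) - (7 - 5)) else 6)) == ((\q.0) (\r.((8 * 7) - (8 * 9)))))
step 4: [if@0] ((if (((\y.3) 1) < (8 - 3)) then (let z = (if true then (\u.true) else (\v.true)) in 6) else (7 * (7 - 6))) == ((\q.0) (\r.((8 * 7) - (8 * 9)))))
step 5: [beta@0.0.0] ((if (3 < (8 - 3)) then (let z = (if true then (\u.true) else (\v.true)) in 6) else (7 * (7 - 6))) == ((\q.0) (\r.((8 * 7) - (8 * 9)))))
step 6: [delta@0.0.1] ((if (3 < 5) then (let z = (if true then (\u.true) else (\v.true)) in 6) else (7 * (7 - 6))) == ((\q.0) (\r.((8 * 7) - (8 * 9)))))
step 7: [delta@0.0] ((if true then (let z = (if true then (\u.true) else (\v.true)) in 6) else (7 * (7 - 6))) == ((\q.0) (\r.((8 * 7) - (8 * 9)))))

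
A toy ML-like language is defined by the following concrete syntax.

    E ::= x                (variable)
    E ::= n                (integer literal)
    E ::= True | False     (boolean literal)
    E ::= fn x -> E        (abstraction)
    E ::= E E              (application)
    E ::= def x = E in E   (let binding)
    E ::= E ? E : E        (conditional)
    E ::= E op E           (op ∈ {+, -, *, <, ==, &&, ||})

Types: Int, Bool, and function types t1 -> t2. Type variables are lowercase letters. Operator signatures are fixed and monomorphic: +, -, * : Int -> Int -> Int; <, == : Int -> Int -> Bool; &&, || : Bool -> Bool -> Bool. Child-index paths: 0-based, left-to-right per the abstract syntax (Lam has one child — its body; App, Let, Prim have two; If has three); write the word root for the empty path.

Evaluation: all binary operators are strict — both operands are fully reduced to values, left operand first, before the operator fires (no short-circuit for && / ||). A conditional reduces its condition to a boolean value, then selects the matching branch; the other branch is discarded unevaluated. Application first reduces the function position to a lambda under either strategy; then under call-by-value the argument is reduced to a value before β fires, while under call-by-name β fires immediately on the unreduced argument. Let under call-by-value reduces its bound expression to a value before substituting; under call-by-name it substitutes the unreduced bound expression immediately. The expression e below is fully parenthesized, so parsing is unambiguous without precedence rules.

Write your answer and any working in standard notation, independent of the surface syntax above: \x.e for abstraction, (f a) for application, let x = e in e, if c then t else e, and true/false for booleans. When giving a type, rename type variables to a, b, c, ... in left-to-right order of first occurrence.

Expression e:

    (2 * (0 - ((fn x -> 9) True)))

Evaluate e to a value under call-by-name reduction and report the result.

Answer: -18

Trace:
step 0: (2 * (0 - ((\x.9) true)))
step 1: [beta@1.1] (2 * (0 - 9))
step 2: [delta@1] (2 * -9)
step 3: [delta@root] -18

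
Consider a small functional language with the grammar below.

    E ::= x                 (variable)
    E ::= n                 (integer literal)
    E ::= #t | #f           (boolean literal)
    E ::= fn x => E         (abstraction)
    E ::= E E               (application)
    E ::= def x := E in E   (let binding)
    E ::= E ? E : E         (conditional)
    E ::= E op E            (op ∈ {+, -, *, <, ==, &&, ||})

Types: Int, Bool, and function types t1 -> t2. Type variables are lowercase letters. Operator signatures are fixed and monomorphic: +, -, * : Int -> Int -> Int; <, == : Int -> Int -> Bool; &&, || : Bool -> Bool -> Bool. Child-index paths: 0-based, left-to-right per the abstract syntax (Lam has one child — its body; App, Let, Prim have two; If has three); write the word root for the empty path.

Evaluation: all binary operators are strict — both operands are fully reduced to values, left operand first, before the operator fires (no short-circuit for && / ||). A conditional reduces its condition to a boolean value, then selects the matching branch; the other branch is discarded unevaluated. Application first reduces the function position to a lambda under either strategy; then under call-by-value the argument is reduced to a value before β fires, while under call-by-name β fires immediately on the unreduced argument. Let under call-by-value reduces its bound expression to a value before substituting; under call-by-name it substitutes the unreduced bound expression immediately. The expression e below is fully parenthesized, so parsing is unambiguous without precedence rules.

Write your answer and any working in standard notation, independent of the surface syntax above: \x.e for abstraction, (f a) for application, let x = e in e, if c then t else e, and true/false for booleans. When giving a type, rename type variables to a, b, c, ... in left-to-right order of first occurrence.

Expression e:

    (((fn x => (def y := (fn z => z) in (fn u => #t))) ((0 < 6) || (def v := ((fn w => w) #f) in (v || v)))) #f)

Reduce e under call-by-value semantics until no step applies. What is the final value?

Derivation:
step 0: (((\x.(let y = (\z.z) in (\u.true))) ((0 < 6) || (let v = ((\w.w) false) in (v || v)))) false)
step 1: [delta@0.1.0] (((\x.(let y = (\z.z) in (\u.true))) (true || (let v = ((\w.w) false) in (v || v)))) false)
step 2: [beta@0.1.1.0] (((\x.(let y = (\z.z) in (\u.true))) (true || (let v = false in (v || v)))) false)
step 3: [let@0.1.1] (((\x.(let y = (\z.z) in (\u.true))) (true || (false || false))) false)
step 4: [delta@0.1.1] (((\x.(let y = (\z.z) in (\u.true))) (true || false)) false)
step 5: [delta@0.1] (((\x.(let y = (\z.z) in (\u.true))) true) false)
step 6: [beta@0] ((let y = (\z.z) in (\u.true)) false)
step 7: [let@0] ((\u.true) false)
step 8: [beta@root] true

Answer: true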